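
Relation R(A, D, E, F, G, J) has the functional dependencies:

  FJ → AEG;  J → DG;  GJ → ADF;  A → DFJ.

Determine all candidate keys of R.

{A}⁺: A→DFJ adds D, F, J; FJ→AEG adds E, G → {A, D, E, F, G, J}.
{J}⁺: J→DG adds D, G; GJ→ADF adds A, F; FJ→AEG adds E → {A, D, E, F, G, J}.
Any other superkey contains one of these as a subset, so there are no further candidate keys.

A; J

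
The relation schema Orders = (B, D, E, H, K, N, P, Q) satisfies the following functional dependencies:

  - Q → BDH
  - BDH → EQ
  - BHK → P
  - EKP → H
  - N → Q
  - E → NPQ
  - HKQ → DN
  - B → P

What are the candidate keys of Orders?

Attribute K never appears on the right-hand side of any dependency, so K must belong to every candidate key.
{K}⁺ = {K}, which is not all of the schema, so we must add further attributes.
{E, K}⁺: E→NPQ adds N, P, Q; Q→BDH adds B, D, H → {B, D, E, H, K, N, P, Q}. Minimal: {K}⁺ = {K}; {E}⁺ = {B, D, E, H, N, P, Q} — none reach the full schema.
{K, N}⁺: N→Q adds Q; Q→BDH adds B, D, H; BDH→EQ adds E; BHK→P adds P → {B, D, E, H, K, N, P, Q}. Minimal: {N}⁺ = {B, D, E, H, N, P, Q}; {K}⁺ = {K} — none reach the full schema.
{K, Q}⁺: Q→BDH adds B, D, H; BDH→EQ adds E; BHK→P adds P; E→NPQ adds N → {B, D, E, H, K, N, P, Q}. Minimal: {Q}⁺ = {B, D, E, H, N, P, Q}; {K}⁺ = {K} — none reach the full schema.
{B, D, H, K}⁺: BDH→EQ adds E, Q; BHK→P adds P; E→NPQ adds N → {B, D, E, H, K, N, P, Q}. Minimal: {D, H, K}⁺ = {D, H, K}; {B, H, K}⁺ = {B, H, K, P}; {B, D, K}⁺ = {B, D, K, P}; … — none reach the full schema.

{E, K}, {K, N}, {K, Q}, {B, D, H, K}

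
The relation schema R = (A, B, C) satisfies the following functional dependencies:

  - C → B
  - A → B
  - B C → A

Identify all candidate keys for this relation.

{C}⁺: C→B adds B; BC→A adds A → {A, B, C}.
No other minimal superkey exists.

{C}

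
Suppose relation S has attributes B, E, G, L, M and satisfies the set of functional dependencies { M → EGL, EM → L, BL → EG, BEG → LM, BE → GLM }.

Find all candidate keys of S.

Attribute B never appears on the right-hand side of any dependency, so B must belong to every candidate key.
{B}⁺ = {B}, which is not all of the schema, so we must add further attributes.
{B, E}⁺: BE→GLM adds G, L, M → {B, E, G, L, M}. Minimal: {E}⁺ = {E}; {B}⁺ = {B} — none reach the full schema.
{B, L}⁺: BL→EG adds E, G; BEG→LM adds M → {B, E, G, L, M}. Minimal: {L}⁺ = {L}; {B}⁺ = {B} — none reach the full schema.
{B, M}⁺: M→EGL adds E, G, L → {B, E, G, L, M}. Minimal: {M}⁺ = {E, G, L, M}; {B}⁺ = {B} — none reach the full schema.
Any other superkey contains one of these as a subset, so there are no further candidate keys.

{B, E}; {B, L}; {B, M}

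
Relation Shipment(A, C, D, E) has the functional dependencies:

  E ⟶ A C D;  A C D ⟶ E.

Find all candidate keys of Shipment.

{E}; {A, C, D}

{E}⁺: E→ACD adds A, C, D → {A, C, D, E}.
{A, C, D}⁺: ACD→E adds E → {A, C, D, E}. Minimal: {C, D}⁺ = {C, D}; {A, D}⁺ = {A, D}; {A, C}⁺ = {A, C} — none reach the full schema.
Any other superkey contains one of these as a subset, so there are no further candidate keys.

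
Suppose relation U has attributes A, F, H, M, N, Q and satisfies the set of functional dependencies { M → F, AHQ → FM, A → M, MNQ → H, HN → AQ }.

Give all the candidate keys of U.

{H, N}, {A, N, Q}, {M, N, Q}

Attribute N never appears on the right-hand side of any dependency, so N must belong to every candidate key.
{N}⁺ = {N}, which is not all of the schema, so we must add further attributes.
{H, N}⁺: HN→AQ adds A, Q; AHQ→FM adds F, M → {A, F, H, M, N, Q}. Minimal: {N}⁺ = {N}; {H}⁺ = {H} — none reach the full schema.
{A, N, Q}⁺: A→M adds M; MNQ→H adds H; M→F adds F → {A, F, H, M, N, Q}. Minimal: {N, Q}⁺ = {N, Q}; {A, Q}⁺ = {A, F, M, Q}; {A, N}⁺ = {A, F, M, N} — none reach the full schema.
{M, N, Q}⁺: M→F adds F; MNQ→H adds H; HN→AQ adds A → {A, F, H, M, N, Q}. Minimal: {N, Q}⁺ = {N, Q}; {M, Q}⁺ = {F, M, Q}; {M, N}⁺ = {F, M, N} — none reach the full schema.
Any other superkey contains one of these as a subset, so there are no further candidate keys.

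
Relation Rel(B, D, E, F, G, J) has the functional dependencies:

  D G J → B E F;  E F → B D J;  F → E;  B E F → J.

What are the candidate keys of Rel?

{F, G}, {D, G, J}

{F, G}⁺: F→E adds E; EF→BDJ adds B, D, J → {B, D, E, F, G, J}. Minimal: {G}⁺ = {G}; {F}⁺ = {B, D, E, F, J} — none reach the full schema.
{D, G, J}⁺: DGJ→BEF adds B, E, F → {B, D, E, F, G, J}. Minimal: {G, J}⁺ = {G, J}; {D, J}⁺ = {D, J}; {D, G}⁺ = {D, G} — none reach the full schema.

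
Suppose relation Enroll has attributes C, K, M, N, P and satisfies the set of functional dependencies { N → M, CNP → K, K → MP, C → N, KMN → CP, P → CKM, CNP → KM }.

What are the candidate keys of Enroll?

{K}⁺: K→MP adds M, P; P→CKM adds C; C→N adds N → {C, K, M, N, P}.
{P}⁺: P→CKM adds C, K, M; C→N adds N → {C, K, M, N, P}.
Any other superkey contains one of these as a subset, so there are no further candidate keys.

{K}, {P}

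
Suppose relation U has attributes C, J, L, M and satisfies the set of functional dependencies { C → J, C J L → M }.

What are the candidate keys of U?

CL

Attributes C, L never appear on any right-hand side, so every candidate key must contain {C, L}.
{C, L}⁺ = {C, J, L, M}, which is all of the schema, so {C, L} is the only candidate key.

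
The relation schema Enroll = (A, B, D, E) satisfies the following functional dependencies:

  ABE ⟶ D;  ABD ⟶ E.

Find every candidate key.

{A, B, D}⁺: ABD→E adds E → {A, B, D, E}.
{A, B, E}⁺: ABE→D adds D → {A, B, D, E}.
Any other superkey contains one of these as a subset, so there are no further candidate keys.

ABD, ABE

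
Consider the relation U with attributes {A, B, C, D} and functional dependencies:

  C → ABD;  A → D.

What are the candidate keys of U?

{C}⁺: C→ABD adds A, B, D → {A, B, C, D}.
No other minimal superkey exists.

(C)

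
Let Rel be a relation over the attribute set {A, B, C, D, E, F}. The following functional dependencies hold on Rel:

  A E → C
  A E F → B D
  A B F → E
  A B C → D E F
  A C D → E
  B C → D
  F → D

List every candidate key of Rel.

{A, B, C}; {A, B, E}; {A, B, F}; {A, C, F}; {A, E, F}

{A, B, C}⁺: ABC→DEF adds D, E, F → {A, B, C, D, E, F}. Minimal: {B, C}⁺ = {B, C, D}; {A, C}⁺ = {A, C}; {A, B}⁺ = {A, B} — none reach the full schema.
{A, B, E}⁺: AE→C adds C; ABC→DEF adds D, F → {A, B, C, D, E, F}. Minimal: {B, E}⁺ = {B, E}; {A, E}⁺ = {A, C, E}; {A, B}⁺ = {A, B} — none reach the full schema.
{A, B, F}⁺: ABF→E adds E; F→D adds D; AE→C adds C → {A, B, C, D, E, F}. Minimal: {B, F}⁺ = {B, D, F}; {A, F}⁺ = {A, D, F}; {A, B}⁺ = {A, B} — none reach the full schema.
{A, C, F}⁺: F→D adds D; ACD→E adds E; AEF→BD adds B → {A, B, C, D, E, F}. Minimal: {C, F}⁺ = {C, D, F}; {A, F}⁺ = {A, D, F}; {A, C}⁺ = {A, C} — none reach the full schema.
{A, E, F}⁺: AE→C adds C; AEF→BD adds B, D → {A, B, C, D, E, F}. Minimal: {E, F}⁺ = {D, E, F}; {A, F}⁺ = {A, D, F}; {A, E}⁺ = {A, C, E} — none reach the full schema.
Any other superkey contains one of these as a subset, so there are no further candidate keys.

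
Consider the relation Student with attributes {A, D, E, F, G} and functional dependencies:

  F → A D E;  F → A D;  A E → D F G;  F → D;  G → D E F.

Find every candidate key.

{F}, {G}, {A, E}

{F}⁺: F→ADE adds A, D, E; AE→DFG adds G → {A, D, E, F, G}.
{G}⁺: G→DEF adds D, E, F; F→ADE adds A → {A, D, E, F, G}.
{A, E}⁺: AE→DFG adds D, F, G → {A, D, E, F, G}. Minimal: {E}⁺ = {E}; {A}⁺ = {A} — none reach the full schema.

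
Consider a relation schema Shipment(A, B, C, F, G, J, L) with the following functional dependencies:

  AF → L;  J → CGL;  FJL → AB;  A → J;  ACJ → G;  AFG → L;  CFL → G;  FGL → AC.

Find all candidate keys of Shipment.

Attribute F never appears on the right-hand side of any dependency, so F must belong to every candidate key.
{F}⁺ = {F}, which is not all of the schema, so we must add further attributes.
{A, F}⁺: AF→L adds L; A→J adds J; J→CGL adds C, G; FJL→AB adds B → {A, B, C, F, G, J, L}. Minimal: {F}⁺ = {F}; {A}⁺ = {A, C, G, J, L} — none reach the full schema.
{F, J}⁺: J→CGL adds C, G, L; FJL→AB adds A, B → {A, B, C, F, G, J, L}. Minimal: {J}⁺ = {C, G, J, L}; {F}⁺ = {F} — none reach the full schema.
{C, F, L}⁺: CFL→G adds G; FGL→AC adds A; A→J adds J; FJL→AB adds B → {A, B, C, F, G, J, L}. Minimal: {F, L}⁺ = {F, L}; {C, L}⁺ = {C, L}; {C, F}⁺ = {C, F} — none reach the full schema.
{F, G, L}⁺: FGL→AC adds A, C; A→J adds J; FJL→AB adds B → {A, B, C, F, G, J, L}. Minimal: {G, L}⁺ = {G, L}; {F, L}⁺ = {F, L}; {F, G}⁺ = {F, G} — none reach the full schema.
Any other superkey contains one of these as a subset, so there are no further candidate keys.

{A, F}; {F, J}; {C, F, L}; {F, G, L}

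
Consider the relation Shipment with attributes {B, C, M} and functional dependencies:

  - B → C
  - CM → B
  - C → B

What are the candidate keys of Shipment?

Attribute M never appears on the right-hand side of any dependency, so M must belong to every candidate key.
{M}⁺ = {M}, which is not all of the schema, so we must add further attributes.
{B, M}⁺: B→C adds C → {B, C, M}. Minimal: {M}⁺ = {M}; {B}⁺ = {B, C} — none reach the full schema.
{C, M}⁺: CM→B adds B → {B, C, M}. Minimal: {M}⁺ = {M}; {C}⁺ = {B, C} — none reach the full schema.

(B, M), (C, M)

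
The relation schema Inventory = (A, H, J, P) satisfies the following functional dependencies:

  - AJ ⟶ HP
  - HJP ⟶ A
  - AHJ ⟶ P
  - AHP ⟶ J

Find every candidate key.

(A, J); (A, H, P); (H, J, P)

{A, J}⁺: AJ→HP adds H, P → {A, H, J, P}. Minimal: {J}⁺ = {J}; {A}⁺ = {A} — none reach the full schema.
{A, H, P}⁺: AHP→J adds J → {A, H, J, P}. Minimal: {H, P}⁺ = {H, P}; {A, P}⁺ = {A, P}; {A, H}⁺ = {A, H} — none reach the full schema.
{H, J, P}⁺: HJP→A adds A → {A, H, J, P}. Minimal: {J, P}⁺ = {J, P}; {H, P}⁺ = {H, P}; {H, J}⁺ = {H, J} — none reach the full schema.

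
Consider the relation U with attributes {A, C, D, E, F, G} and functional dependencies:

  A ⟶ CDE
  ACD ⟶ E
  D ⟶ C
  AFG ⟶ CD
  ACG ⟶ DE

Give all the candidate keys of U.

AFG

Attributes A, F, G never appear on any right-hand side, so every candidate key must contain {A, F, G}.
{A, F, G}⁺ = {A, C, D, E, F, G}, which is all of the schema, so {A, F, G} is the only candidate key.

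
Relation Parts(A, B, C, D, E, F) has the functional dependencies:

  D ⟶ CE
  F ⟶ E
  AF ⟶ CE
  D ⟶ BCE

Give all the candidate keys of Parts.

ADF

Attributes A, D, F never appear on any right-hand side, so every candidate key must contain {A, D, F}.
{A, D, F}⁺ = {A, B, C, D, E, F}, which is all of the schema, so {A, D, F} is the only candidate key.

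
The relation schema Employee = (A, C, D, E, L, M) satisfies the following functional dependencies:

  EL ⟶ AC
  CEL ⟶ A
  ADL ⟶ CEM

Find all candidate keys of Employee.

Attributes D, L never appear on any right-hand side, so every candidate key must contain {D, L}.
{D, L}⁺ = {D, L}, which is not all of the schema, so we must add further attributes.
{A, D, L}⁺: ADL→CEM adds C, E, M → {A, C, D, E, L, M}.
{D, E, L}⁺: EL→AC adds A, C; ADL→CEM adds M → {A, C, D, E, L, M}.

(A, D, L); (D, E, L)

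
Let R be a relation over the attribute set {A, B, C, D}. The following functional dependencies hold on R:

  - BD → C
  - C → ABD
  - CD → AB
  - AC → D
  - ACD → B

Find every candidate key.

(C), (B, D)

{C}⁺: C→ABD adds A, B, D → {A, B, C, D}.
{B, D}⁺: BD→C adds C; C→ABD adds A → {A, B, C, D}. Minimal: {D}⁺ = {D}; {B}⁺ = {B} — none reach the full schema.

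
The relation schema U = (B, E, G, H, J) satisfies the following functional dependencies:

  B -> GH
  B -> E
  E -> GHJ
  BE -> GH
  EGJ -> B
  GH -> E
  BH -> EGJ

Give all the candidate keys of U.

(B); (E); (G, H)

{B}⁺: B→GH adds G, H; B→E adds E; E→GHJ adds J → {B, E, G, H, J}.
{E}⁺: E→GHJ adds G, H, J; EGJ→B adds B → {B, E, G, H, J}.
{G, H}⁺: GH→E adds E; E→GHJ adds J; EGJ→B adds B → {B, E, G, H, J}. Minimal: {H}⁺ = {H}; {G}⁺ = {G} — none reach the full schema.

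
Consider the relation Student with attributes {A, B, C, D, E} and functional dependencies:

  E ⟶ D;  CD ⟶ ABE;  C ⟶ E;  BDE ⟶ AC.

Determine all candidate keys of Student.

{C}⁺: C→E adds E; E→D adds D; CD→ABE adds A, B → {A, B, C, D, E}.
{B, E}⁺: E→D adds D; BDE→AC adds A, C → {A, B, C, D, E}. Minimal: {E}⁺ = {D, E}; {B}⁺ = {B} — none reach the full schema.

{C}, {B, E}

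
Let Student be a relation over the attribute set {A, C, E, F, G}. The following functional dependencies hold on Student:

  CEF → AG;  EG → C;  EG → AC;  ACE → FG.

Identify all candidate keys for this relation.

{E, G}, {A, C, E}, {C, E, F}

{E, G}⁺: EG→C adds C; EG→AC adds A; ACE→FG adds F → {A, C, E, F, G}.
{A, C, E}⁺: ACE→FG adds F, G → {A, C, E, F, G}.
{C, E, F}⁺: CEF→AG adds A, G → {A, C, E, F, G}.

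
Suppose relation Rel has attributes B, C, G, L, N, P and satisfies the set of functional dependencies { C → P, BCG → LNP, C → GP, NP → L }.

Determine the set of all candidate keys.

BC

Attributes B, C never appear on any right-hand side, so every candidate key must contain {B, C}.
{B, C}⁺ = {B, C, G, L, N, P}, which is all of the schema, so {B, C} is the only candidate key.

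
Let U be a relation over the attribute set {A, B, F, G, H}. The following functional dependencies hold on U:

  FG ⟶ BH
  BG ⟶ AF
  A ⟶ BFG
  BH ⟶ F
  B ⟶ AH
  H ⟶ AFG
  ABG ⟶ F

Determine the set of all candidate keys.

{A}, {B}, {H}, {F, G}

{A}⁺: A→BFG adds B, F, G; B→AH adds H → {A, B, F, G, H}.
{B}⁺: B→AH adds A, H; H→AFG adds F, G → {A, B, F, G, H}.
{H}⁺: H→AFG adds A, F, G; FG→BH adds B → {A, B, F, G, H}.
{F, G}⁺: FG→BH adds B, H; BG→AF adds A → {A, B, F, G, H}.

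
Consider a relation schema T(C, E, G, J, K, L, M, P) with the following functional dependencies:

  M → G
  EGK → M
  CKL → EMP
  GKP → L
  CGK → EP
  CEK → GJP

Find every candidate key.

{C, E, K}⁺: CEK→GJP adds G, J, P; EGK→M adds M; GKP→L adds L → {C, E, G, J, K, L, M, P}.
{C, G, K}⁺: CGK→EP adds E, P; CEK→GJP adds J; EGK→M adds M; GKP→L adds L → {C, E, G, J, K, L, M, P}.
{C, K, L}⁺: CKL→EMP adds E, M, P; CEK→GJP adds G, J → {C, E, G, J, K, L, M, P}.
{C, K, M}⁺: M→G adds G; CGK→EP adds E, P; CEK→GJP adds J; GKP→L adds L → {C, E, G, J, K, L, M, P}.

(C, E, K); (C, G, K); (C, K, L); (C, K, M)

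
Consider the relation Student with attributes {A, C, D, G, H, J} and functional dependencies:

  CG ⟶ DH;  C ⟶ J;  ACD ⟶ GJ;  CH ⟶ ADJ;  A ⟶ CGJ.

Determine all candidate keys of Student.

{A}; {C, G}; {C, H}

{A}⁺: A→CGJ adds C, G, J; CG→DH adds D, H → {A, C, D, G, H, J}.
{C, G}⁺: CG→DH adds D, H; C→J adds J; CH→ADJ adds A → {A, C, D, G, H, J}. Minimal: {G}⁺ = {G}; {C}⁺ = {C, J} — none reach the full schema.
{C, H}⁺: C→J adds J; CH→ADJ adds A, D; A→CGJ adds G → {A, C, D, G, H, J}. Minimal: {H}⁺ = {H}; {C}⁺ = {C, J} — none reach the full schema.
Any other superkey contains one of these as a subset, so there are no further candidate keys.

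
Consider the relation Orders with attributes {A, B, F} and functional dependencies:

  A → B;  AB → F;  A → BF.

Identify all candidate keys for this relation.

{A}

{A}⁺: A→B adds B; AB→F adds F → {A, B, F}.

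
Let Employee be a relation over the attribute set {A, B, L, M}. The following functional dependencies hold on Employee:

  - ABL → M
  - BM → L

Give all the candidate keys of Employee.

Attributes A, B never appear on any right-hand side, so every candidate key must contain {A, B}.
{A, B}⁺ = {A, B}, which is not all of the schema, so we must add further attributes.
{A, B, L}⁺: ABL→M adds M → {A, B, L, M}. Minimal: {B, L}⁺ = {B, L}; {A, L}⁺ = {A, L}; {A, B}⁺ = {A, B} — none reach the full schema.
{A, B, M}⁺: BM→L adds L → {A, B, L, M}. Minimal: {B, M}⁺ = {B, L, M}; {A, M}⁺ = {A, M}; {A, B}⁺ = {A, B} — none reach the full schema.
Any other superkey contains one of these as a subset, so there are no further candidate keys.

{A, B, L}, {A, B, M}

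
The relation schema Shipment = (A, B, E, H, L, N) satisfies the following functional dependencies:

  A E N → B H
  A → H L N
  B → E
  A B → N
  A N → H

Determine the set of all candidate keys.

(A, B), (A, E)

Attribute A never appears on the right-hand side of any dependency, so A must belong to every candidate key.
{A}⁺ = {A, H, L, N}, which is not all of the schema, so we must add further attributes.
{A, B}⁺: A→HLN adds H, L, N; B→E adds E → {A, B, E, H, L, N}. Minimal: {B}⁺ = {B, E}; {A}⁺ = {A, H, L, N} — none reach the full schema.
{A, E}⁺: A→HLN adds H, L, N; AEN→BH adds B → {A, B, E, H, L, N}. Minimal: {E}⁺ = {E}; {A}⁺ = {A, H, L, N} — none reach the full schema.
Any other superkey contains one of these as a subset, so there are no further candidate keys.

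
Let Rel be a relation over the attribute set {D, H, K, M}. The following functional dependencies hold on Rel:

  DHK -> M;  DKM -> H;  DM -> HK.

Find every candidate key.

{D, M}; {D, H, K}

Attribute D never appears on the right-hand side of any dependency, so D must belong to every candidate key.
{D}⁺ = {D}, which is not all of the schema, so we must add further attributes.
{D, M}⁺: DM→HK adds H, K → {D, H, K, M}.
{D, H, K}⁺: DHK→M adds M → {D, H, K, M}.
Any other superkey contains one of these as a subset, so there are no further candidate keys.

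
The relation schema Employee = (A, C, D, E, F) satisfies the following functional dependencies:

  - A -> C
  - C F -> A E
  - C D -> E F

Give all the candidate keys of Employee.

{A, D}, {C, D}

Attribute D never appears on the right-hand side of any dependency, so D must belong to every candidate key.
{D}⁺ = {D}, which is not all of the schema, so we must add further attributes.
{A, D}⁺: A→C adds C; CD→EF adds E, F → {A, C, D, E, F}. Minimal: {D}⁺ = {D}; {A}⁺ = {A, C} — none reach the full schema.
{C, D}⁺: CD→EF adds E, F; CF→AE adds A → {A, C, D, E, F}. Minimal: {D}⁺ = {D}; {C}⁺ = {C} — none reach the full schema.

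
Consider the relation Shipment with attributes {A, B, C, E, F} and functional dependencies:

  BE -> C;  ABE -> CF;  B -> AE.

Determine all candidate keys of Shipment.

B

{B}⁺: B→AE adds A, E; BE→C adds C; ABE→CF adds F → {A, B, C, E, F}.
No other minimal superkey exists.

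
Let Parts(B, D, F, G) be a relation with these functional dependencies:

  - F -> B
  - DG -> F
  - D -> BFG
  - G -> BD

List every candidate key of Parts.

{D}⁺: D→BFG adds B, F, G → {B, D, F, G}.
{G}⁺: G→BD adds B, D; DG→F adds F → {B, D, F, G}.
Any other superkey contains one of these as a subset, so there are no further candidate keys.

(D), (G)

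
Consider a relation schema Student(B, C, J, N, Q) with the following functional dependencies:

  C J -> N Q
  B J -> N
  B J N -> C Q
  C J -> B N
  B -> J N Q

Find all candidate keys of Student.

{B}; {C, J}

{B}⁺: B→JNQ adds J, N, Q; BJN→CQ adds C → {B, C, J, N, Q}.
{C, J}⁺: CJ→NQ adds N, Q; CJ→BN adds B → {B, C, J, N, Q}. Minimal: {J}⁺ = {J}; {C}⁺ = {C} — none reach the full schema.
Any other superkey contains one of these as a subset, so there are no further candidate keys.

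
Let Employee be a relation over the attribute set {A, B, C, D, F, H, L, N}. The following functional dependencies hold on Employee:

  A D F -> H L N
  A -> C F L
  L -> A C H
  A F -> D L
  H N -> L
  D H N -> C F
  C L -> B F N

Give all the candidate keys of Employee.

{A}, {L}, {H, N}

{A}⁺: A→CFL adds C, F, L; L→ACH adds H; AF→DL adds D; CL→BFN adds B, N → {A, B, C, D, F, H, L, N}.
{L}⁺: L→ACH adds A, C, H; CL→BFN adds B, F, N; AF→DL adds D → {A, B, C, D, F, H, L, N}.
{H, N}⁺: HN→L adds L; L→ACH adds A, C; CL→BFN adds B, F; AF→DL adds D → {A, B, C, D, F, H, L, N}.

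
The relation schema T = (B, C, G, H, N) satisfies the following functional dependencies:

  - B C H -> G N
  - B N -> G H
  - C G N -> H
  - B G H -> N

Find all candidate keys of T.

Attributes B, C never appear on any right-hand side, so every candidate key must contain {B, C}.
{B, C}⁺ = {B, C}, which is not all of the schema, so we must add further attributes.
{B, C, H}⁺: BCH→GN adds G, N → {B, C, G, H, N}. Minimal: {C, H}⁺ = {C, H}; {B, H}⁺ = {B, H}; {B, C}⁺ = {B, C} — none reach the full schema.
{B, C, N}⁺: BN→GH adds G, H → {B, C, G, H, N}. Minimal: {C, N}⁺ = {C, N}; {B, N}⁺ = {B, G, H, N}; {B, C}⁺ = {B, C} — none reach the full schema.
Any other superkey contains one of these as a subset, so there are no further candidate keys.

{B, C, H}, {B, C, N}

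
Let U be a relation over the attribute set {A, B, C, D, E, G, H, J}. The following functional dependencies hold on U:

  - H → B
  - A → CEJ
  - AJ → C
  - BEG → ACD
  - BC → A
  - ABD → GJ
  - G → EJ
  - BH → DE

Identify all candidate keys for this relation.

Attribute H never appears on the right-hand side of any dependency, so H must belong to every candidate key.
{H}⁺ = {B, D, E, H}, which is not all of the schema, so we must add further attributes.
{A, H}⁺: H→B adds B; A→CEJ adds C, E, J; BH→DE adds D; ABD→GJ adds G → {A, B, C, D, E, G, H, J}. Minimal: {H}⁺ = {B, D, E, H}; {A}⁺ = {A, C, E, J} — none reach the full schema.
{C, H}⁺: H→B adds B; BC→A adds A; BH→DE adds D, E; A→CEJ adds J; ABD→GJ adds G → {A, B, C, D, E, G, H, J}. Minimal: {H}⁺ = {B, D, E, H}; {C}⁺ = {C} — none reach the full schema.
{G, H}⁺: H→B adds B; G→EJ adds E, J; BH→DE adds D; BEG→ACD adds A, C → {A, B, C, D, E, G, H, J}. Minimal: {H}⁺ = {B, D, E, H}; {G}⁺ = {E, G, J} — none reach the full schema.

AH, CH, GH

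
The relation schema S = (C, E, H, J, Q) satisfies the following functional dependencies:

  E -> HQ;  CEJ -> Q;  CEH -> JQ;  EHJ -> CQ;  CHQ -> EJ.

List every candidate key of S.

(C, E), (E, J), (C, H, Q)

{C, E}⁺: E→HQ adds H, Q; CEH→JQ adds J → {C, E, H, J, Q}. Minimal: {E}⁺ = {E, H, Q}; {C}⁺ = {C} — none reach the full schema.
{E, J}⁺: E→HQ adds H, Q; EHJ→CQ adds C → {C, E, H, J, Q}. Minimal: {J}⁺ = {J}; {E}⁺ = {E, H, Q} — none reach the full schema.
{C, H, Q}⁺: CHQ→EJ adds E, J → {C, E, H, J, Q}. Minimal: {H, Q}⁺ = {H, Q}; {C, Q}⁺ = {C, Q}; {C, H}⁺ = {C, H} — none reach the full schema.
Any other superkey contains one of these as a subset, so there are no further candidate keys.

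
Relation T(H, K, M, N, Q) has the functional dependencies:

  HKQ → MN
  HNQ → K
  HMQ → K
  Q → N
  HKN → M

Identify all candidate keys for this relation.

Attributes H, Q never appear on any right-hand side, so every candidate key must contain {H, Q}.
{H, Q}⁺ = {H, K, M, N, Q}, which is all of the schema, so {H, Q} is the only candidate key.

{H, Q}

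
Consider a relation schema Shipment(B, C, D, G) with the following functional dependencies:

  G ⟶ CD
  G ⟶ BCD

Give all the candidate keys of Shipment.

G

Attribute G never appears on the right-hand side of any dependency, so G must belong to every candidate key.
{G}⁺ = {B, C, D, G}, which is all of the schema, so {G} is the only candidate key.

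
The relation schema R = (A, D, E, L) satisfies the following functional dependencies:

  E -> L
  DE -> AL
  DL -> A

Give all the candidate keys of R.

DE

Attributes D, E never appear on any right-hand side, so every candidate key must contain {D, E}.
{D, E}⁺ = {A, D, E, L}, which is all of the schema, so {D, E} is the only candidate key.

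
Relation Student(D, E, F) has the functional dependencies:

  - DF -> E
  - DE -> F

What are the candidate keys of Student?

{D, E}, {D, F}

Attribute D never appears on the right-hand side of any dependency, so D must belong to every candidate key.
{D}⁺ = {D}, which is not all of the schema, so we must add further attributes.
{D, E}⁺: DE→F adds F → {D, E, F}.
{D, F}⁺: DF→E adds E → {D, E, F}.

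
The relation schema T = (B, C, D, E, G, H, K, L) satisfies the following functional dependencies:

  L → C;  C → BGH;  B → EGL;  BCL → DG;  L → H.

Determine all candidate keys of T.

(B, K), (C, K), (K, L)

Attribute K never appears on the right-hand side of any dependency, so K must belong to every candidate key.
{K}⁺ = {K}, which is not all of the schema, so we must add further attributes.
{B, K}⁺: B→EGL adds E, G, L; L→H adds H; L→C adds C; BCL→DG adds D → {B, C, D, E, G, H, K, L}. Minimal: {K}⁺ = {K}; {B}⁺ = {B, C, D, E, G, H, L} — none reach the full schema.
{C, K}⁺: C→BGH adds B, G, H; B→EGL adds E, L; BCL→DG adds D → {B, C, D, E, G, H, K, L}. Minimal: {K}⁺ = {K}; {C}⁺ = {B, C, D, E, G, H, L} — none reach the full schema.
{K, L}⁺: L→C adds C; C→BGH adds B, G, H; B→EGL adds E; BCL→DG adds D → {B, C, D, E, G, H, K, L}. Minimal: {L}⁺ = {B, C, D, E, G, H, L}; {K}⁺ = {K} — none reach the full schema.
Any other superkey contains one of these as a subset, so there are no further candidate keys.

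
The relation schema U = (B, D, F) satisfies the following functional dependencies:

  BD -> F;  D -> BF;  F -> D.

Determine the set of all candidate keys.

{D}; {F}

{D}⁺: D→BF adds B, F → {B, D, F}.
{F}⁺: F→D adds D; D→BF adds B → {B, D, F}.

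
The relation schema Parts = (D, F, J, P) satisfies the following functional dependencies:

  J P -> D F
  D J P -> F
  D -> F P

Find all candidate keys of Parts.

{D, J}⁺: D→FP adds F, P → {D, F, J, P}.
{J, P}⁺: JP→DF adds D, F → {D, F, J, P}.

DJ; JP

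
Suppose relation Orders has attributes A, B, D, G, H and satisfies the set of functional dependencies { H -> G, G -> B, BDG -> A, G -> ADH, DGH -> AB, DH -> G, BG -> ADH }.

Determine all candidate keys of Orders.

{G}⁺: G→B adds B; G→ADH adds A, D, H → {A, B, D, G, H}.
{H}⁺: H→G adds G; G→B adds B; G→ADH adds A, D → {A, B, D, G, H}.
Any other superkey contains one of these as a subset, so there are no further candidate keys.

{G}, {H}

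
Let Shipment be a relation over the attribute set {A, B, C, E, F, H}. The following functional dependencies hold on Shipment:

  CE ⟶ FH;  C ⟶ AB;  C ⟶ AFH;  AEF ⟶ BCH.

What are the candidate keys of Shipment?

{C, E}; {A, E, F}

Attribute E never appears on the right-hand side of any dependency, so E must belong to every candidate key.
{E}⁺ = {E}, which is not all of the schema, so we must add further attributes.
{C, E}⁺: CE→FH adds F, H; C→AB adds A, B → {A, B, C, E, F, H}. Minimal: {E}⁺ = {E}; {C}⁺ = {A, B, C, F, H} — none reach the full schema.
{A, E, F}⁺: AEF→BCH adds B, C, H → {A, B, C, E, F, H}. Minimal: {E, F}⁺ = {E, F}; {A, F}⁺ = {A, F}; {A, E}⁺ = {A, E} — none reach the full schema.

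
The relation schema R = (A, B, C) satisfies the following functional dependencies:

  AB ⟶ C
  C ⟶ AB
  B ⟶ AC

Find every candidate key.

{B}⁺: B→AC adds A, C → {A, B, C}.
{C}⁺: C→AB adds A, B → {A, B, C}.

B; C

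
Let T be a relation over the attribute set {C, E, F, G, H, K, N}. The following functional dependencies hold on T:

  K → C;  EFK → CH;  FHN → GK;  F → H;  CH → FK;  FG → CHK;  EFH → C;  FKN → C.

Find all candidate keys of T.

Attributes E, N never appear on any right-hand side, so every candidate key must contain {E, N}.
{E, N}⁺ = {E, N}, which is not all of the schema, so we must add further attributes.
{E, F, N}⁺: F→H adds H; EFH→C adds C; FHN→GK adds G, K → {C, E, F, G, H, K, N}. Minimal: {F, N}⁺ = {C, F, G, H, K, N}; {E, N}⁺ = {E, N}; {E, F}⁺ = {C, E, F, H, K} — none reach the full schema.
{C, E, H, N}⁺: CH→FK adds F, K; FHN→GK adds G → {C, E, F, G, H, K, N}. Minimal: {E, H, N}⁺ = {E, H, N}; {C, H, N}⁺ = {C, F, G, H, K, N}; {C, E, N}⁺ = {C, E, N}; … — none reach the full schema.
{E, H, K, N}⁺: K→C adds C; CH→FK adds F; FHN→GK adds G → {C, E, F, G, H, K, N}. Minimal: {H, K, N}⁺ = {C, F, G, H, K, N}; {E, K, N}⁺ = {C, E, K, N}; {E, H, N}⁺ = {E, H, N}; … — none reach the full schema.

{E, F, N}; {C, E, H, N}; {E, H, K, N}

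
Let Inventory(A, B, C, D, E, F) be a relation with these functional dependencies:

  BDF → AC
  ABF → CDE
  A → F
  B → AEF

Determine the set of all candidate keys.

{B}

Attribute B never appears on the right-hand side of any dependency, so B must belong to every candidate key.
{B}⁺ = {A, B, C, D, E, F}, which is all of the schema, so {B} is the only candidate key.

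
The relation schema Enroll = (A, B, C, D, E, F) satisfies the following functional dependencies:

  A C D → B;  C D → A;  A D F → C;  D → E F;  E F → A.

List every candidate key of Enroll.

{D}

Attribute D never appears on the right-hand side of any dependency, so D must belong to every candidate key.
{D}⁺ = {A, B, C, D, E, F}, which is all of the schema, so {D} is the only candidate key.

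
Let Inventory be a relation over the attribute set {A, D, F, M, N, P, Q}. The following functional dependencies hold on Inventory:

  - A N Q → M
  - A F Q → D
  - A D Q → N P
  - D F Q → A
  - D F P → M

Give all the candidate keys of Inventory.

{A, F, Q}, {D, F, Q}

Attributes F, Q never appear on any right-hand side, so every candidate key must contain {F, Q}.
{F, Q}⁺ = {F, Q}, which is not all of the schema, so we must add further attributes.
{A, F, Q}⁺: AFQ→D adds D; ADQ→NP adds N, P; DFP→M adds M → {A, D, F, M, N, P, Q}.
{D, F, Q}⁺: DFQ→A adds A; ADQ→NP adds N, P; DFP→M adds M → {A, D, F, M, N, P, Q}.
Any other superkey contains one of these as a subset, so there are no further candidate keys.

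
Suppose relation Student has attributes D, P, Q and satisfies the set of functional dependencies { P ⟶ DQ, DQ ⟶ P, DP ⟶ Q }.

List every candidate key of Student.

P, DQ

{P}⁺: P→DQ adds D, Q → {D, P, Q}.
{D, Q}⁺: DQ→P adds P → {D, P, Q}.
Any other superkey contains one of these as a subset, so there are no further candidate keys.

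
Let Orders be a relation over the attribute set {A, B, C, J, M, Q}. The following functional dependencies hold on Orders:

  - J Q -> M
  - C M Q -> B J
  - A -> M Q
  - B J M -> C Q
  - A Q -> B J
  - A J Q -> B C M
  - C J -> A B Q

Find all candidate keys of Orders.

{A}, {C, J}, {B, J, M}, {B, J, Q}, {C, M, Q}

{A}⁺: A→MQ adds M, Q; AQ→BJ adds B, J; AJQ→BCM adds C → {A, B, C, J, M, Q}.
{C, J}⁺: CJ→ABQ adds A, B, Q; JQ→M adds M → {A, B, C, J, M, Q}. Minimal: {J}⁺ = {J}; {C}⁺ = {C} — none reach the full schema.
{B, J, M}⁺: BJM→CQ adds C, Q; CJ→ABQ adds A → {A, B, C, J, M, Q}. Minimal: {J, M}⁺ = {J, M}; {B, M}⁺ = {B, M}; {B, J}⁺ = {B, J} — none reach the full schema.
{B, J, Q}⁺: JQ→M adds M; BJM→CQ adds C; CJ→ABQ adds A → {A, B, C, J, M, Q}. Minimal: {J, Q}⁺ = {J, M, Q}; {B, Q}⁺ = {B, Q}; {B, J}⁺ = {B, J} — none reach the full schema.
{C, M, Q}⁺: CMQ→BJ adds B, J; CJ→ABQ adds A → {A, B, C, J, M, Q}. Minimal: {M, Q}⁺ = {M, Q}; {C, Q}⁺ = {C, Q}; {C, M}⁺ = {C, M} — none reach the full schema.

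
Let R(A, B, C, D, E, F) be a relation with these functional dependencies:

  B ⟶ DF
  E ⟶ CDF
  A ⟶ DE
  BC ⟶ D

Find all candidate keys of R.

{A, B}

{A, B}⁺: B→DF adds D, F; A→DE adds E; E→CDF adds C → {A, B, C, D, E, F}.
No other minimal superkey exists.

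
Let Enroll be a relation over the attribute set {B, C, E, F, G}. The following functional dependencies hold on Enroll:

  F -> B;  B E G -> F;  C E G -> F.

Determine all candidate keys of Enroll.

CEG

Attributes C, E, G never appear on any right-hand side, so every candidate key must contain {C, E, G}.
{C, E, G}⁺ = {B, C, E, F, G}, which is all of the schema, so {C, E, G} is the only candidate key.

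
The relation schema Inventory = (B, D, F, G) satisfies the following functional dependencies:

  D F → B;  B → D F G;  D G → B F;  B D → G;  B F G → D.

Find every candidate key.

(B), (D, F), (D, G)

{B}⁺: B→DFG adds D, F, G → {B, D, F, G}.
{D, F}⁺: DF→B adds B; B→DFG adds G → {B, D, F, G}. Minimal: {F}⁺ = {F}; {D}⁺ = {D} — none reach the full schema.
{D, G}⁺: DG→BF adds B, F → {B, D, F, G}. Minimal: {G}⁺ = {G}; {D}⁺ = {D} — none reach the full schema.
Any other superkey contains one of these as a subset, so there are no further candidate keys.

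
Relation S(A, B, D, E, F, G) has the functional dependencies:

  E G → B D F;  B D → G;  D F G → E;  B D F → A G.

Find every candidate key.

{E, G}; {B, D, E}; {B, D, F}; {D, F, G}

{E, G}⁺: EG→BDF adds B, D, F; BDF→AG adds A → {A, B, D, E, F, G}. Minimal: {G}⁺ = {G}; {E}⁺ = {E} — none reach the full schema.
{B, D, E}⁺: BD→G adds G; EG→BDF adds F; BDF→AG adds A → {A, B, D, E, F, G}. Minimal: {D, E}⁺ = {D, E}; {B, E}⁺ = {B, E}; {B, D}⁺ = {B, D, G} — none reach the full schema.
{B, D, F}⁺: BD→G adds G; DFG→E adds E; BDF→AG adds A → {A, B, D, E, F, G}. Minimal: {D, F}⁺ = {D, F}; {B, F}⁺ = {B, F}; {B, D}⁺ = {B, D, G} — none reach the full schema.
{D, F, G}⁺: DFG→E adds E; EG→BDF adds B; BDF→AG adds A → {A, B, D, E, F, G}. Minimal: {F, G}⁺ = {F, G}; {D, G}⁺ = {D, G}; {D, F}⁺ = {D, F} — none reach the full schema.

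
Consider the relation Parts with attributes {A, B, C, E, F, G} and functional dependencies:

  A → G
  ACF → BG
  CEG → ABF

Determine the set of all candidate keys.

{A, C, E}⁺: A→G adds G; CEG→ABF adds B, F → {A, B, C, E, F, G}. Minimal: {C, E}⁺ = {C, E}; {A, E}⁺ = {A, E, G}; {A, C}⁺ = {A, C, G} — none reach the full schema.
{C, E, G}⁺: CEG→ABF adds A, B, F → {A, B, C, E, F, G}. Minimal: {E, G}⁺ = {E, G}; {C, G}⁺ = {C, G}; {C, E}⁺ = {C, E} — none reach the full schema.
Any other superkey contains one of these as a subset, so there are no further candidate keys.

(A, C, E), (C, E, G)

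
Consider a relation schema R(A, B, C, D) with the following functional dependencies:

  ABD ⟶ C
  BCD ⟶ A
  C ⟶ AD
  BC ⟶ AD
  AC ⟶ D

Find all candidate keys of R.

Attribute B never appears on the right-hand side of any dependency, so B must belong to every candidate key.
{B}⁺ = {B}, which is not all of the schema, so we must add further attributes.
{B, C}⁺: C→AD adds A, D → {A, B, C, D}. Minimal: {C}⁺ = {A, C, D}; {B}⁺ = {B} — none reach the full schema.
{A, B, D}⁺: ABD→C adds C → {A, B, C, D}. Minimal: {B, D}⁺ = {B, D}; {A, D}⁺ = {A, D}; {A, B}⁺ = {A, B} — none reach the full schema.
Any other superkey contains one of these as a subset, so there are no further candidate keys.

{B, C}, {A, B, D}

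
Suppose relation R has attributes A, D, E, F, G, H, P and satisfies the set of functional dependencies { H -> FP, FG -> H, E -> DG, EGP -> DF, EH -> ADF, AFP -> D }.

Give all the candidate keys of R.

Attribute E never appears on the right-hand side of any dependency, so E must belong to every candidate key.
{E}⁺ = {D, E, G}, which is not all of the schema, so we must add further attributes.
{E, F}⁺: E→DG adds D, G; FG→H adds H; EH→ADF adds A; H→FP adds P → {A, D, E, F, G, H, P}. Minimal: {F}⁺ = {F}; {E}⁺ = {D, E, G} — none reach the full schema.
{E, H}⁺: H→FP adds F, P; E→DG adds D, G; EH→ADF adds A → {A, D, E, F, G, H, P}. Minimal: {H}⁺ = {F, H, P}; {E}⁺ = {D, E, G} — none reach the full schema.
{E, P}⁺: E→DG adds D, G; EGP→DF adds F; FG→H adds H; EH→ADF adds A → {A, D, E, F, G, H, P}. Minimal: {P}⁺ = {P}; {E}⁺ = {D, E, G} — none reach the full schema.

EF; EH; EP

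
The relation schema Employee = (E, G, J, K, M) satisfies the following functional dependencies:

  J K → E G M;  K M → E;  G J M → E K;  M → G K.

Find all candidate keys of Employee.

(J, K), (J, M)

{J, K}⁺: JK→EGM adds E, G, M → {E, G, J, K, M}. Minimal: {K}⁺ = {K}; {J}⁺ = {J} — none reach the full schema.
{J, M}⁺: M→GK adds G, K; JK→EGM adds E → {E, G, J, K, M}. Minimal: {M}⁺ = {E, G, K, M}; {J}⁺ = {J} — none reach the full schema.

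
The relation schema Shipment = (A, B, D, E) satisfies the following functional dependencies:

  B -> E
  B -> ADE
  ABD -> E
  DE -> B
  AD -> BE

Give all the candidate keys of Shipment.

{B}, {A, D}, {D, E}

{B}⁺: B→E adds E; B→ADE adds A, D → {A, B, D, E}.
{A, D}⁺: AD→BE adds B, E → {A, B, D, E}. Minimal: {D}⁺ = {D}; {A}⁺ = {A} — none reach the full schema.
{D, E}⁺: DE→B adds B; B→ADE adds A → {A, B, D, E}. Minimal: {E}⁺ = {E}; {D}⁺ = {D} — none reach the full schema.
Any other superkey contains one of these as a subset, so there are no further candidate keys.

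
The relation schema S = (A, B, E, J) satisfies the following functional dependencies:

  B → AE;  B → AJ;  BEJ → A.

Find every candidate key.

(B)

{B}⁺: B→AE adds A, E; B→AJ adds J → {A, B, E, J}.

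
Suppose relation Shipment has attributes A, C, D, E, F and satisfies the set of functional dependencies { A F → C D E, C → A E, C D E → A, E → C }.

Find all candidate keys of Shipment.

Attribute F never appears on the right-hand side of any dependency, so F must belong to every candidate key.
{F}⁺ = {F}, which is not all of the schema, so we must add further attributes.
{A, F}⁺: AF→CDE adds C, D, E → {A, C, D, E, F}.
{C, F}⁺: C→AE adds A, E; AF→CDE adds D → {A, C, D, E, F}.
{E, F}⁺: E→C adds C; C→AE adds A; AF→CDE adds D → {A, C, D, E, F}.

AF, CF, EF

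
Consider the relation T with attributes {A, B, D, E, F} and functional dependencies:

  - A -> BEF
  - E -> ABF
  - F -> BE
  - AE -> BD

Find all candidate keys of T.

{A}⁺: A→BEF adds B, E, F; AE→BD adds D → {A, B, D, E, F}.
{E}⁺: E→ABF adds A, B, F; AE→BD adds D → {A, B, D, E, F}.
{F}⁺: F→BE adds B, E; E→ABF adds A; AE→BD adds D → {A, B, D, E, F}.

A, E, F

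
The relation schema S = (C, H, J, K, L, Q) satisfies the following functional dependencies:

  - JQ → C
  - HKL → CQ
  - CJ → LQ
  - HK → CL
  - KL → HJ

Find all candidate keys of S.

{H, K}⁺: HK→CL adds C, L; KL→HJ adds J; HKL→CQ adds Q → {C, H, J, K, L, Q}. Minimal: {K}⁺ = {K}; {H}⁺ = {H} — none reach the full schema.
{K, L}⁺: KL→HJ adds H, J; HKL→CQ adds C, Q → {C, H, J, K, L, Q}. Minimal: {L}⁺ = {L}; {K}⁺ = {K} — none reach the full schema.
{C, J, K}⁺: CJ→LQ adds L, Q; KL→HJ adds H → {C, H, J, K, L, Q}. Minimal: {J, K}⁺ = {J, K}; {C, K}⁺ = {C, K}; {C, J}⁺ = {C, J, L, Q} — none reach the full schema.
{J, K, Q}⁺: JQ→C adds C; CJ→LQ adds L; KL→HJ adds H → {C, H, J, K, L, Q}. Minimal: {K, Q}⁺ = {K, Q}; {J, Q}⁺ = {C, J, L, Q}; {J, K}⁺ = {J, K} — none reach the full schema.
Any other superkey contains one of these as a subset, so there are no further candidate keys.

HK; KL; CJK; JKQ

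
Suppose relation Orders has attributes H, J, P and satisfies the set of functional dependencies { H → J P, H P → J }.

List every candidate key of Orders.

Attribute H never appears on the right-hand side of any dependency, so H must belong to every candidate key.
{H}⁺ = {H, J, P}, which is all of the schema, so {H} is the only candidate key.

H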